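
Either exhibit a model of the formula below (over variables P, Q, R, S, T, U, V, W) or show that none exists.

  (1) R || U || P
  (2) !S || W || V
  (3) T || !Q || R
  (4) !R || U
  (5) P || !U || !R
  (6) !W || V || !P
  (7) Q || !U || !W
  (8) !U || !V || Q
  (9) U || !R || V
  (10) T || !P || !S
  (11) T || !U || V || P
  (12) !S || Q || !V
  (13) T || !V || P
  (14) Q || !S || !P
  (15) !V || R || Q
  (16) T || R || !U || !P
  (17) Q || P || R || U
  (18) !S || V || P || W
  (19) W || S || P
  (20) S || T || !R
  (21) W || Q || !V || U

P=false; Q=true; R=false; S=false; T=true; U=true; V=true; W=true

Try R = false.
Try U = true.
Try T = true.
Try Q = true.
Try S = false.
Try W = true.
Try V = true.
No clause remains; P is free.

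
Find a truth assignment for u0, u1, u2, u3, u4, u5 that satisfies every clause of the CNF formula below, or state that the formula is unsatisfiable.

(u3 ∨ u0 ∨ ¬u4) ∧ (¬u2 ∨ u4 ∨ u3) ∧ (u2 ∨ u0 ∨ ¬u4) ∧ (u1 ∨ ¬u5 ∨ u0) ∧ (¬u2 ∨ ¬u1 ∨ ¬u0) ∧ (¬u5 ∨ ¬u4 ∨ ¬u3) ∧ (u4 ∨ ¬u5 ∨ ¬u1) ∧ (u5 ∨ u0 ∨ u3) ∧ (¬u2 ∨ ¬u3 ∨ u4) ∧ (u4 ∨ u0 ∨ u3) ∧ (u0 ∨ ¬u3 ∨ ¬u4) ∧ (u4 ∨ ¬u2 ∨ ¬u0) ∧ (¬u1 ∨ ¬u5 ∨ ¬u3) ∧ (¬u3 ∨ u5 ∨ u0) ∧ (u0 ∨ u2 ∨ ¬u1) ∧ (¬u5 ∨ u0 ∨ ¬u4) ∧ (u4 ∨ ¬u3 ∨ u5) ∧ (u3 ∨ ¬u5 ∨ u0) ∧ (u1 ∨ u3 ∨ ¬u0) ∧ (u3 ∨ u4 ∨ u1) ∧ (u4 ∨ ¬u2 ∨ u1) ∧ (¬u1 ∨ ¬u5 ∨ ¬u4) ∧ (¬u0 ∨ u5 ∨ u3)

Case u3 = True:
Case u5 = False:
The clause (u0) is unit, so u0 = True.
The clause (u4) is unit, so u4 = True.
Case u2 = False:
Every clause is now satisfied; u1 is unconstrained.

u0=True; u1=True; u2=False; u3=True; u4=True; u5=False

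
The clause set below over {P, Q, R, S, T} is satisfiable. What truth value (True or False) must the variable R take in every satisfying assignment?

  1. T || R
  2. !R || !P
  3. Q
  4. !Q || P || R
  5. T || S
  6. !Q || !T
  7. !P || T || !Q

True

Suppose R = false.
From the singleton clause (T), T = true.
From the singleton clause (Q), Q = true.
That conflicts with the unit clause (!Q).
So every satisfying assignment has R = True.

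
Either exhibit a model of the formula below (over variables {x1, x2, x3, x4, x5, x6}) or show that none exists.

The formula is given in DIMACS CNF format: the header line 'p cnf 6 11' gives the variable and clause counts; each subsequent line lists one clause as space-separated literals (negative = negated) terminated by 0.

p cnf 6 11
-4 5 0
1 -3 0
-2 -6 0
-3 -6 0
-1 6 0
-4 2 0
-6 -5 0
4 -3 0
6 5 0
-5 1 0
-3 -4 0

x1=True,  x2=False,  x3=False,  x4=False,  x5=False,  x6=True

Branch on x4: set x4 = False.
(¬x3) alone gives x3 = False.
Branch on x2: set x2 = False.
Branch on x1: set x1 = True.
(x6) alone gives x6 = True.
(¬x5) alone gives x5 = False.
Every clause now holds.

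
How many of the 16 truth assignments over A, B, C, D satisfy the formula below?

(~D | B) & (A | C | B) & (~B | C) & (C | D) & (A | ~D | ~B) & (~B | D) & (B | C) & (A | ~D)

There are 2^4 = 16 truth assignments over (A, B, C, D).
Split on D. With D = 1, the clauses containing D are satisfied and ~D drops from the rest; 1 of the 2^3 = 8 assignments to the other variables satisfy what remains.
With D = 0, by the same count on the reduced clause set, 2 assignments work.
Total: 1 + 2 = 3.

3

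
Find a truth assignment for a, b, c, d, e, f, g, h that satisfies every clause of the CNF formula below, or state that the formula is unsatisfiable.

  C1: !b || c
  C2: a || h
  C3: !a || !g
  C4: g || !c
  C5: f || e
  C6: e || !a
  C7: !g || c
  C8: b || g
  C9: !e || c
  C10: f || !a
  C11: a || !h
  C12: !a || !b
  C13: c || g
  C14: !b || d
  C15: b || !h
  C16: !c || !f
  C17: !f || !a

Suppose b = false.
The clause (g) is unit, so g = true.
The clause (!a) is unit, so a = false.
The clause (h) is unit, so h = true.
That conflicts with the unit clause (!h).
So b must be the other value — set b = true.
The clause (c) is unit, so c = true.
The clause (g) is unit, so g = true.
The clause (!a) is unit, so a = false.
The clause (h) is unit, so h = true.
That conflicts with the unit clause (!h).
Either choice for b ends in contradiction.

UNSATISFIABLE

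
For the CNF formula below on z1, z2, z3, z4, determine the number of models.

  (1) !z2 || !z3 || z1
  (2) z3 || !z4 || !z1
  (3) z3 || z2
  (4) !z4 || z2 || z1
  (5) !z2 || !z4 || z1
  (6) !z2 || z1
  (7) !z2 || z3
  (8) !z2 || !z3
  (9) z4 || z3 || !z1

There are 2^4 = 16 truth assignments over (z1, z2, z3, z4).
Check each against the 9 clauses (columns in the order z1, z2, z3, z4):
  F F F F  ✗ fails (z3 || z2)
  F F F T  ✗ fails (z3 || z2)
  F F T F  ✓ satisfies all
  F F T T  ✗ fails (!z4 || z2 || z1)
  F T F F  ✗ fails (!z2 || z1)
  F T F T  ✗ fails (!z2 || !z4 || z1)
  F T T F  ✗ fails (!z2 || !z3 || z1)
  F T T T  ✗ fails (!z2 || !z3 || z1)
  T F F F  ✗ fails (z3 || z2)
  T F F T  ✗ fails (z3 || !z4 || !z1)
  T F T F  ✓ satisfies all
  T F T T  ✓ satisfies all
  T T F F  ✗ fails (!z2 || z3)
  T T F T  ✗ fails (z3 || !z4 || !z1)
  T T T F  ✗ fails (!z2 || !z3)
  T T T T  ✗ fails (!z2 || !z3)
3 of the 16 rows are models.

3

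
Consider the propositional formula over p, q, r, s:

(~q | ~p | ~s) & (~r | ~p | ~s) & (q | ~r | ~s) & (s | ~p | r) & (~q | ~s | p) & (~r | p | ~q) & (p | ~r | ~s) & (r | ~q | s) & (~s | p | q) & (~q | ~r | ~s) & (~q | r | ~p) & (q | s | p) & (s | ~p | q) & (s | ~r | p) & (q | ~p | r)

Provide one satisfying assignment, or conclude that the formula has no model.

Branch on q: set q = 1.
Branch on p: set p = 1.
The clause (~s) is unit, so s = 0.
The clause (r) is unit, so r = 1.
This assignment satisfies each clause.

p=1; q=1; r=1; s=0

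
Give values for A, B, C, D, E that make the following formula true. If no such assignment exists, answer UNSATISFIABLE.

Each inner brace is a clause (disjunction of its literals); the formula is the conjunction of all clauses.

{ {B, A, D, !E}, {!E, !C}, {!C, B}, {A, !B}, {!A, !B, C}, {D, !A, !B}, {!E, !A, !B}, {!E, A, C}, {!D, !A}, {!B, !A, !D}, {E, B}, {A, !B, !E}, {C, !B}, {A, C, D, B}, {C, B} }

Case E = false:
The clause (B) is unit, so B = true.
The clause (A) is unit, so A = true.
The clause (C) is unit, so C = true.
The clause (D) is unit, so D = true.
But (!D) is also a unit clause — contradiction.
Backtrack on E: now try E = true.
The clause (!C) is unit, so C = false.
The clause (A) is unit, so A = true.
The clause (!B) is unit, so B = false.
But (B) is also a unit clause — contradiction.
Neither E = true nor E = false works.

UNSATISFIABLE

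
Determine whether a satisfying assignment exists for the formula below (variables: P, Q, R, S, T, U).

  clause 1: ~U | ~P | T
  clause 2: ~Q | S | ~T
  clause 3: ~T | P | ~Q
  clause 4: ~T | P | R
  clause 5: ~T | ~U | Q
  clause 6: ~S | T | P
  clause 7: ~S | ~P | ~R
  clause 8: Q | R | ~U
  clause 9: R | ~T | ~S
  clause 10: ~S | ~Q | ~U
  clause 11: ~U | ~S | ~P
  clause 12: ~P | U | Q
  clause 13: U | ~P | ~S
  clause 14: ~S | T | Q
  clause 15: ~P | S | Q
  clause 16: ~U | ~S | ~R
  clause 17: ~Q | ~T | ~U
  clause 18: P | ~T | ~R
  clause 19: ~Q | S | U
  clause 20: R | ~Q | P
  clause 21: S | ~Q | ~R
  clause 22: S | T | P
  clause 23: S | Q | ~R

No, unsatisfiable

Try U = 0.
Try P = 0.
Try T = 0.
The clause (~S) is unit, so S = 0.
That conflicts with the unit clause (S).
So T must be the other value — set T = 1.
The clause (~Q) is unit, so Q = 0.
The clause (R) is unit, so R = 1.
That conflicts with the unit clause (~R).
Both values of T lead to a conflict.
So P must be the other value — set P = 1.
The clause (Q) is unit, so Q = 1.
The clause (~S) is unit, so S = 0.
That conflicts with the unit clause (S).
Both values of P lead to a conflict.
So U must be the other value — set U = 1.
Try P = 0.
Try T = 0.
The clause (~S) is unit, so S = 0.
That conflicts with the unit clause (S).
So T must be the other value — set T = 1.
The clause (~Q) is unit, so Q = 0.
That conflicts with the unit clause (Q).
Both values of T lead to a conflict.
So P must be the other value — set P = 1.
The clause (T) is unit, so T = 1.
The clause (Q) is unit, so Q = 1.
That conflicts with the unit clause (~Q).
Both values of P lead to a conflict.
Both values of U lead to a conflict.
No assignment satisfies every clause.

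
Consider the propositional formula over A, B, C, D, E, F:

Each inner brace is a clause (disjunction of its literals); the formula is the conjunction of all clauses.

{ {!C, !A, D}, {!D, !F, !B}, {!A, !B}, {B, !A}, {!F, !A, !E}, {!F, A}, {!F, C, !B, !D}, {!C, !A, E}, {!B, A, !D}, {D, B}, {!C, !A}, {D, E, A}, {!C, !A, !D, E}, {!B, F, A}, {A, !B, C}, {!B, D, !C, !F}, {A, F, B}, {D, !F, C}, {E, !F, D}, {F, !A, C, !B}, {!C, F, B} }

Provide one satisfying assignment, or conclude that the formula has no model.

Try A = false.
(!F) alone gives F = false.
(!B) alone gives B = false.
That conflicts with the unit clause (B).
Backtrack on A: now try A = true.
(!B) alone gives B = false.
That conflicts with the unit clause (B).
Both values of A lead to a conflict.

UNSATISFIABLE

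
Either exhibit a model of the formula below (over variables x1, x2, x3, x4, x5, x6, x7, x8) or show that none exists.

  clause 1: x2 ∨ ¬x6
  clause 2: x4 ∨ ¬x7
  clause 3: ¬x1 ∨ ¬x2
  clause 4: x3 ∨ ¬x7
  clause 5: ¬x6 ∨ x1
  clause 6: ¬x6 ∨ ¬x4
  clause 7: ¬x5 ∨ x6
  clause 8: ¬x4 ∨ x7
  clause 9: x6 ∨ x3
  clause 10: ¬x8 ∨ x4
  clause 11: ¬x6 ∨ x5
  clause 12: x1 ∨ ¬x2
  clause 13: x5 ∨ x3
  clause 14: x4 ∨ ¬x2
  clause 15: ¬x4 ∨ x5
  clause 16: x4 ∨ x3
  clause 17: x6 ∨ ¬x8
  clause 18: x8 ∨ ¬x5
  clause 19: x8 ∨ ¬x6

Case x2 = False:
From the singleton clause (¬x6), x6 = False.
From the singleton clause (¬x5), x5 = False.
From the singleton clause (x3), x3 = True.
From the singleton clause (¬x4), x4 = False.
From the singleton clause (¬x7), x7 = False.
From the singleton clause (¬x8), x8 = False.
All clauses hold; x1 can take either value.

x1=True,  x2=False,  x3=True,  x4=False,  x5=False,  x6=False,  x7=False,  x8=False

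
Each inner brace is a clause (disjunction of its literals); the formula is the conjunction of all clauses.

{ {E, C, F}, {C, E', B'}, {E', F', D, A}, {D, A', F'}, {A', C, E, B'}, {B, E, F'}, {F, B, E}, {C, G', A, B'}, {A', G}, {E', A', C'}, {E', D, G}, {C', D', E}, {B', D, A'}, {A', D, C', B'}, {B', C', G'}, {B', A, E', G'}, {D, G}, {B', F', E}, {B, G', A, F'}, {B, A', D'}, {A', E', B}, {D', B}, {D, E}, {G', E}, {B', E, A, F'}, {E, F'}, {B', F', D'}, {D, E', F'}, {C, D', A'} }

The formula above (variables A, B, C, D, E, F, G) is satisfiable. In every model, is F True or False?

Suppose F = 1.
From the singleton clause (E), E = 1.
From the singleton clause (D), D = 1.
From the singleton clause (B), B = 1.
Now (B') is unsatisfied and unit — conflict.
So every satisfying assignment has F = False.

False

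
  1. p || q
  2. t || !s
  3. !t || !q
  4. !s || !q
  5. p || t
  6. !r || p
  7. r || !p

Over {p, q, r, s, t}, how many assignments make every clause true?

4

There are 2^5 = 32 truth assignments over (p, q, r, s, t).
Split on p. With p = true, the clauses containing p are satisfied and !p drops from the rest; 4 of the 2^4 = 16 assignments to the other variables satisfy what remains.
With p = false, by the same count on the reduced clause set, 0 assignments work.
(One model: p=T, q=F, r=T, s=F, t=F.)
Total: 4 + 0 = 4.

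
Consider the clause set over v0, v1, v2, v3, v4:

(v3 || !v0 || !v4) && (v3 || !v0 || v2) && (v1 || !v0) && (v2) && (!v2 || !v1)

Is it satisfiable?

Satisfiable

Unit clause (v2) forces v2 = true.
Unit clause (!v1) forces v1 = false.
Unit clause (!v0) forces v0 = false.
No clause remains; v3, v4 are free.
A satisfying assignment: v0 ↦ false, v1 ↦ false, v2 ↦ true, v3 ↦ false, v4 ↦ true.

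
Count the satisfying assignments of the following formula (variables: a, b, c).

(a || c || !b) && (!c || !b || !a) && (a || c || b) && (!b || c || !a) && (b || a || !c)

There are 2^3 = 8 truth assignments over (a, b, c).
Split on b. With b = true, the clauses containing b are satisfied and !b drops from the rest; 1 of the 2^2 = 4 assignments to the other variables satisfy what remains.
With b = false, by the same count on the reduced clause set, 2 assignments work.
Total: 1 + 2 = 3.

3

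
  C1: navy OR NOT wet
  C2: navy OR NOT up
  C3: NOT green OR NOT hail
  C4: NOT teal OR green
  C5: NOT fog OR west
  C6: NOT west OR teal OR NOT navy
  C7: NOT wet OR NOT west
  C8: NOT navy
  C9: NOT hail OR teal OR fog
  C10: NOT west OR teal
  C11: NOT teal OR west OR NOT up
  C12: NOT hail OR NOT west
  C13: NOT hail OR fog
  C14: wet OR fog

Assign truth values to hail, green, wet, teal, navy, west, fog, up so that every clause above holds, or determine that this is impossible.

From the singleton clause (NOT navy), navy = false.
From the singleton clause (NOT wet), wet = false.
From the singleton clause (NOT up), up = false.
From the singleton clause (fog), fog = true.
From the singleton clause (west), west = true.
From the singleton clause (teal), teal = true.
From the singleton clause (green), green = true.
From the singleton clause (NOT hail), hail = false.
Every clause now holds.

hail ↦ false,  green ↦ true,  wet ↦ false,  teal ↦ true,  navy ↦ false,  west ↦ true,  fog ↦ true,  up ↦ false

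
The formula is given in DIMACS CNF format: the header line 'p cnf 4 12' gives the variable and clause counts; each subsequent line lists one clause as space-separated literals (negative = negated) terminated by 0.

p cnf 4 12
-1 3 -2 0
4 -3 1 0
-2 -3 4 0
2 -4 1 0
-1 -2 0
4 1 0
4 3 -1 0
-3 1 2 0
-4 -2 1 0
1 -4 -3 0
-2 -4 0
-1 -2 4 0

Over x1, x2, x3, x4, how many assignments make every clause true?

There are 2^4 = 16 truth assignments over (x1, x2, x3, x4).
Split on x1. With x1 = True, the clauses containing x1 are satisfied and ¬x1 drops from the rest; 3 of the 2^3 = 8 assignments to the other variables satisfy what remains.
With x1 = False, by the same count on the reduced clause set, 0 assignments work.
(One model: x1=T, x2=F, x3=F, x4=T.)
Total: 3 + 0 = 3.

3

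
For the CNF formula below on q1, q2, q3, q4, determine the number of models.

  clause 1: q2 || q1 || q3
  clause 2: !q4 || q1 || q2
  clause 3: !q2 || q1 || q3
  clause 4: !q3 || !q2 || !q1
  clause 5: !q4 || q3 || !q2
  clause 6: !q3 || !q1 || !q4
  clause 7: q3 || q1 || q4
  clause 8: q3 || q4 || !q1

5

There are 2^4 = 16 truth assignments over (q1, q2, q3, q4).
Check each against the 8 clauses (columns in the order q1, q2, q3, q4):
  F F F F  ✗ fails (q2 || q1 || q3)
  F F F T  ✗ fails (q2 || q1 || q3)
  F F T F  ✓ satisfies all
  F F T T  ✗ fails (!q4 || q1 || q2)
  F T F F  ✗ fails (!q2 || q1 || q3)
  F T F T  ✗ fails (!q2 || q1 || q3)
  F T T F  ✓ satisfies all
  F T T T  ✓ satisfies all
  T F F F  ✗ fails (q3 || q4 || !q1)
  T F F T  ✓ satisfies all
  T F T F  ✓ satisfies all
  T F T T  ✗ fails (!q3 || !q1 || !q4)
  T T F F  ✗ fails (q3 || q4 || !q1)
  T T F T  ✗ fails (!q4 || q3 || !q2)
  T T T F  ✗ fails (!q3 || !q2 || !q1)
  T T T T  ✗ fails (!q3 || !q2 || !q1)
5 of the 16 rows are models.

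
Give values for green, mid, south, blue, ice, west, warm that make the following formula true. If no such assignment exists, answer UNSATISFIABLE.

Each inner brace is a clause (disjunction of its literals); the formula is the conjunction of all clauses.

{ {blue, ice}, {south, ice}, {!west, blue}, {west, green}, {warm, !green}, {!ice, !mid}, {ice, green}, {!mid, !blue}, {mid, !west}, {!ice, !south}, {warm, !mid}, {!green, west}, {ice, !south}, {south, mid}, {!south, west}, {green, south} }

Branch on blue: set blue = true.
The clause (!mid) is unit, so mid = false.
The clause (!west) is unit, so west = false.
The clause (green) is unit, so green = true.
Now (!green) is unsatisfied and unit — conflict.
Undo blue and try blue = false.
The clause (ice) is unit, so ice = true.
The clause (!west) is unit, so west = false.
The clause (green) is unit, so green = true.
Now (!green) is unsatisfied and unit — conflict.
Neither blue = true nor blue = false works.

UNSATISFIABLE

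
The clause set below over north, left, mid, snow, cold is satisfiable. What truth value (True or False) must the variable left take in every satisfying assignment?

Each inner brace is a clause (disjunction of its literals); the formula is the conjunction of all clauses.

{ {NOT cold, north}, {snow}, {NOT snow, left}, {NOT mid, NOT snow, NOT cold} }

True

Suppose left = false.
From the singleton clause (snow), snow = true.
But (NOT snow) is also a unit clause — contradiction.
So every satisfying assignment has left = True.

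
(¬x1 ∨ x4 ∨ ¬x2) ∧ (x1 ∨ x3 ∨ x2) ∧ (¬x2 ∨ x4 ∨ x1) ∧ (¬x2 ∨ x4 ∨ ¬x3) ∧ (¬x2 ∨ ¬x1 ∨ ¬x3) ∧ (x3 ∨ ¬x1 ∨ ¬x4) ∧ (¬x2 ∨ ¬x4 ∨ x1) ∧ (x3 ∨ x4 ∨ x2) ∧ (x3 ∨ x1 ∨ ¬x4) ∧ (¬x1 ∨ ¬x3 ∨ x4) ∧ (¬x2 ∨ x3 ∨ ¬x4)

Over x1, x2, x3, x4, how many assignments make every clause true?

3

There are 2^4 = 16 truth assignments over (x1, x2, x3, x4).
Split on x2. With x2 = True, the clauses containing x2 are satisfied and ¬x2 drops from the rest; 0 of the 2^3 = 8 assignments to the other variables satisfy what remains.
With x2 = False, by the same count on the reduced clause set, 3 assignments work.
(One model: x1=F, x2=F, x3=T, x4=F.)
Total: 0 + 3 = 3.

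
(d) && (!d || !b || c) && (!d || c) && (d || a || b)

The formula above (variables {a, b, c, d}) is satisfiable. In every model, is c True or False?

Suppose c = false.
(d) alone gives d = true.
Now (!d) is unsatisfied and unit — conflict.
So every satisfying assignment has c = True.

True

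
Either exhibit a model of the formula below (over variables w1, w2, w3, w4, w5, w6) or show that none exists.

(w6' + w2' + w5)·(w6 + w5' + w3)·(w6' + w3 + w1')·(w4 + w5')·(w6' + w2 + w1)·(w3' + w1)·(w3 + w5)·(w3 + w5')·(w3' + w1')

UNSATISFIABLE

Suppose w4 = 1.
Suppose w3 = 0.
Unit clause (w5) forces w5 = 1.
That conflicts with the unit clause (w5').
That branch fails; take w3 = 1 instead.
Unit clause (w1) forces w1 = 1.
That conflicts with the unit clause (w1').
Neither w3 = 1 nor w3 = 0 works.
That branch fails; take w4 = 0 instead.
Unit clause (w5') forces w5 = 0.
Unit clause (w3) forces w3 = 1.
Unit clause (w1) forces w1 = 1.
That conflicts with the unit clause (w1').
Neither w4 = 1 nor w4 = 0 works.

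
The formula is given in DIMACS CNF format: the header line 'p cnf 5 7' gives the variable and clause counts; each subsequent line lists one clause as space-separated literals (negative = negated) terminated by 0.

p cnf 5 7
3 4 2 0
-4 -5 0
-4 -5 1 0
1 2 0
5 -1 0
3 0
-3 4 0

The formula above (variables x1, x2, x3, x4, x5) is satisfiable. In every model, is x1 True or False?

Suppose x1 = True.
From the singleton clause (x5), x5 = True.
From the singleton clause (¬x4), x4 = False.
From the singleton clause (x3), x3 = True.
Now (¬x3) is unsatisfied and unit — conflict.
So every satisfying assignment has x1 = False.

False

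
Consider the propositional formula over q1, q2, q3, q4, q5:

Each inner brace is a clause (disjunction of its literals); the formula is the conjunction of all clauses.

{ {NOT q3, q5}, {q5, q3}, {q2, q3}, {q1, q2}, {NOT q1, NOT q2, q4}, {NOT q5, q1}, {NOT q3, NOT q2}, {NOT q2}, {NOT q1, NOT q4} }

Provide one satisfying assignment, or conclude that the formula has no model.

From the singleton clause (NOT q2), q2 = false.
From the singleton clause (q3), q3 = true.
From the singleton clause (q5), q5 = true.
From the singleton clause (q1), q1 = true.
From the singleton clause (NOT q4), q4 = false.
Every clause now holds.

q1: true,  q2: false,  q3: true,  q4: false,  q5: true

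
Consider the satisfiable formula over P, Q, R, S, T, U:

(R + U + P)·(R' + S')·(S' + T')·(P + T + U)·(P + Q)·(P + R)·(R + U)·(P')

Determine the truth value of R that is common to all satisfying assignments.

True

Suppose R = 0.
(P) alone gives P = 1.
Now (P') is unsatisfied and unit — conflict.
So every satisfying assignment has R = True.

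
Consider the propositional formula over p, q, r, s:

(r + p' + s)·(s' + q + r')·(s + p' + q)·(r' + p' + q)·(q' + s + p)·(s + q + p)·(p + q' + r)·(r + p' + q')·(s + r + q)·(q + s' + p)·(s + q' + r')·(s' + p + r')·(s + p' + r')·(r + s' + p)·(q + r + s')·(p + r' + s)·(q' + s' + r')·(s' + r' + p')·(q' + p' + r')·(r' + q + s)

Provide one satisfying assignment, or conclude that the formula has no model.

Try r = 1.
Try s = 0.
From the singleton clause (q'), q = 0.
That conflicts with the unit clause (q).
Backtrack on s: now try s = 1.
From the singleton clause (q), q = 1.
That conflicts with the unit clause (q').
Neither s = 1 nor s = 0 works.
Backtrack on r: now try r = 0.
Try p = 0.
From the singleton clause (q'), q = 0.
From the singleton clause (s), s = 1.
That conflicts with the unit clause (s').
Backtrack on p: now try p = 1.
From the singleton clause (s), s = 1.
From the singleton clause (q'), q = 0.
That conflicts with the unit clause (q).
Neither p = 1 nor p = 0 works.
Neither r = 1 nor r = 0 works.

UNSATISFIABLE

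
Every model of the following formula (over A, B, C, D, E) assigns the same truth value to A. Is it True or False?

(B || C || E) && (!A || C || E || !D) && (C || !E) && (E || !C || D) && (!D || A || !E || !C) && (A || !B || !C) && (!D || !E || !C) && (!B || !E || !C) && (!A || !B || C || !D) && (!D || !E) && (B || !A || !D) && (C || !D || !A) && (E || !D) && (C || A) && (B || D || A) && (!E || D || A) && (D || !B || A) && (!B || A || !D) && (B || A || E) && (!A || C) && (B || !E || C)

Suppose A = false.
(C) alone gives C = true.
(!B) alone gives B = false.
(D) alone gives D = true.
(!E) alone gives E = false.
Now (E) is unsatisfied and unit — conflict.
So every satisfying assignment has A = True.

True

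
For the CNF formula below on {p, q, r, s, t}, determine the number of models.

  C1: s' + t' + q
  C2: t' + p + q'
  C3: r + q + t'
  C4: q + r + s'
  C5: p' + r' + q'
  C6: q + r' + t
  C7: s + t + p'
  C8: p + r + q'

There are 2^5 = 32 truth assignments over (p, q, r, s, t).
Split on r. With r = 1, the clauses containing r are satisfied and r' drops from the rest; 4 of the 2^4 = 16 assignments to the other variables satisfy what remains.
With r = 0, by the same count on the reduced clause set, 4 assignments work.
Total: 4 + 4 = 8.

8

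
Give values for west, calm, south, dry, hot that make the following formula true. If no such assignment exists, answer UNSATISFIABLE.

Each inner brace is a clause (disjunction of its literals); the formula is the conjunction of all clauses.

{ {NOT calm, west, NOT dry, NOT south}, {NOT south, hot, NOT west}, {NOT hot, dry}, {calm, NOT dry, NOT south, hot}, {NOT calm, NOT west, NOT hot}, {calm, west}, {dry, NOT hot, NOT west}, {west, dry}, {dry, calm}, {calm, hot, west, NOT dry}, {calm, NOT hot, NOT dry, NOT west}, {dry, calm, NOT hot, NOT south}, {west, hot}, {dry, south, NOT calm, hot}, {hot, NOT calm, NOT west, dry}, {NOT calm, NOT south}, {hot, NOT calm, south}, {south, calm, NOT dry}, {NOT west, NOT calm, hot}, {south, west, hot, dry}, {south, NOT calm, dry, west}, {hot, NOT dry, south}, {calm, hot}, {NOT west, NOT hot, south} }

Try hot = true.
From the singleton clause (dry), dry = true.
Try calm = true.
From the singleton clause (NOT west), west = false.
From the singleton clause (NOT south), south = false.
All clauses are satisfied.

west=false, calm=true, south=false, dry=true, hot=true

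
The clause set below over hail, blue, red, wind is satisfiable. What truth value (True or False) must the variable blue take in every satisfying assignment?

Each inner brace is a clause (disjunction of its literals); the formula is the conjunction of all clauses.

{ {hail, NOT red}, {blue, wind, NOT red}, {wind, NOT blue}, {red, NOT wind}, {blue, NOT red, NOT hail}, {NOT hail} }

False

Suppose blue = true.
Unit clause (wind) forces wind = true.
Unit clause (red) forces red = true.
Unit clause (hail) forces hail = true.
Now (NOT hail) is unsatisfied and unit — conflict.
So every satisfying assignment has blue = False.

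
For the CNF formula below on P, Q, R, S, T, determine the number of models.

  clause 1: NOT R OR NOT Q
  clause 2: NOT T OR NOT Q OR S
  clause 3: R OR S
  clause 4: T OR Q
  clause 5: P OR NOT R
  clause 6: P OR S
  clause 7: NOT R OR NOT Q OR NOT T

There are 2^5 = 32 truth assignments over (P, Q, R, S, T).
Split on T. With T = true, the clauses containing T are satisfied and NOT T drops from the rest; 6 of the 2^4 = 16 assignments to the other variables satisfy what remains.
With T = false, by the same count on the reduced clause set, 2 assignments work.
Total: 6 + 2 = 8.

8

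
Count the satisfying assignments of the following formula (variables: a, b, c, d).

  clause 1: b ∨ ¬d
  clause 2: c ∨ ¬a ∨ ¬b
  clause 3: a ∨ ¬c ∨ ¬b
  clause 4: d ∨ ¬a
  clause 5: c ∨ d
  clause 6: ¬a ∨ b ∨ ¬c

3

There are 2^4 = 16 truth assignments over (a, b, c, d).
Check each against the 6 clauses (columns in the order a, b, c, d):
  F F F F  ✗ fails (c ∨ d)
  F F F T  ✗ fails (b ∨ ¬d)
  F F T F  ✓ satisfies all
  F F T T  ✗ fails (b ∨ ¬d)
  F T F F  ✗ fails (c ∨ d)
  F T F T  ✓ satisfies all
  F T T F  ✗ fails (a ∨ ¬c ∨ ¬b)
  F T T T  ✗ fails (a ∨ ¬c ∨ ¬b)
  T F F F  ✗ fails (d ∨ ¬a)
  T F F T  ✗ fails (b ∨ ¬d)
  T F T F  ✗ fails (d ∨ ¬a)
  T F T T  ✗ fails (b ∨ ¬d)
  T T F F  ✗ fails (c ∨ ¬a ∨ ¬b)
  T T F T  ✗ fails (c ∨ ¬a ∨ ¬b)
  T T T F  ✗ fails (d ∨ ¬a)
  T T T T  ✓ satisfies all
3 of the 16 rows are models.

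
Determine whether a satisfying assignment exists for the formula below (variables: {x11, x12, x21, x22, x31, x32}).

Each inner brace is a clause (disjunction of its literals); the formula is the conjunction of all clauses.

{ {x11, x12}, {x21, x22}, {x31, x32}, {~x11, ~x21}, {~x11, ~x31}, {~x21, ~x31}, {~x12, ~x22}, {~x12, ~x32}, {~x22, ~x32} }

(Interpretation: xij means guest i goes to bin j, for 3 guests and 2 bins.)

No, unsatisfiable

Suppose x11 = 1.
From the singleton clause (~x21), x21 = 0.
From the singleton clause (x22), x22 = 1.
From the singleton clause (~x31), x31 = 0.
From the singleton clause (x32), x32 = 1.
Now (~x32) is unsatisfied and unit — conflict.
Undo x11 and try x11 = 0.
From the singleton clause (x12), x12 = 1.
From the singleton clause (~x22), x22 = 0.
From the singleton clause (x21), x21 = 1.
From the singleton clause (~x31), x31 = 0.
From the singleton clause (x32), x32 = 1.
Now (~x32) is unsatisfied and unit — conflict.
Neither x11 = 1 nor x11 = 0 works.
No assignment satisfies every clause.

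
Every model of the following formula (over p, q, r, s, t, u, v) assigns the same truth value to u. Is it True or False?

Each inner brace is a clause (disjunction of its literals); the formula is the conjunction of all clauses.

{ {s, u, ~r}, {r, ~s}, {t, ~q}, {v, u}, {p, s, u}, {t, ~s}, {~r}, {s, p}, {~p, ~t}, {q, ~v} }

True

Suppose u = 0.
The clause (v) is unit, so v = 1.
The clause (~r) is unit, so r = 0.
The clause (~s) is unit, so s = 0.
The clause (p) is unit, so p = 1.
The clause (~t) is unit, so t = 0.
The clause (~q) is unit, so q = 0.
But (q) is also a unit clause — contradiction.
So every satisfying assignment has u = True.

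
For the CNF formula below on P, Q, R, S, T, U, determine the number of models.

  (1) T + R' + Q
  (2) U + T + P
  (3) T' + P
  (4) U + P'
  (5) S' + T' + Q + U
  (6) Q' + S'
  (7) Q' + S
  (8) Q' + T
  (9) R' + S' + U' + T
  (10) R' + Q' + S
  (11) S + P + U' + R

There are 2^6 = 64 truth assignments over (P, Q, R, S, T, U).
Split on R. With R = 1, the clauses containing R are satisfied and R' drops from the rest; 2 of the 2^5 = 32 assignments to the other variables satisfy what remains.
With R = 0, by the same count on the reduced clause set, 5 assignments work.
(One model: P=F, Q=F, R=F, S=T, T=F, U=T.)
Total: 2 + 5 = 7.

7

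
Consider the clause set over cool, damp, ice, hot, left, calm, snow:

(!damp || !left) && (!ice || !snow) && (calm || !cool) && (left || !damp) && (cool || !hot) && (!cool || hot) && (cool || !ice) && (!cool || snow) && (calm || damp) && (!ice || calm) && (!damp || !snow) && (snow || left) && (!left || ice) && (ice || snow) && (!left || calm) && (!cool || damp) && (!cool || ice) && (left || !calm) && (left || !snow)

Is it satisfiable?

Branch on damp: set damp = false.
From the singleton clause (calm), calm = true.
From the singleton clause (!cool), cool = false.
From the singleton clause (!hot), hot = false.
From the singleton clause (!ice), ice = false.
From the singleton clause (!left), left = false.
Now (left) is unsatisfied and unit — conflict.
So damp must be the other value — set damp = true.
From the singleton clause (!left), left = false.
Now (left) is unsatisfied and unit — conflict.
Neither damp = true nor damp = false works.
No assignment satisfies every clause.

Unsatisfiable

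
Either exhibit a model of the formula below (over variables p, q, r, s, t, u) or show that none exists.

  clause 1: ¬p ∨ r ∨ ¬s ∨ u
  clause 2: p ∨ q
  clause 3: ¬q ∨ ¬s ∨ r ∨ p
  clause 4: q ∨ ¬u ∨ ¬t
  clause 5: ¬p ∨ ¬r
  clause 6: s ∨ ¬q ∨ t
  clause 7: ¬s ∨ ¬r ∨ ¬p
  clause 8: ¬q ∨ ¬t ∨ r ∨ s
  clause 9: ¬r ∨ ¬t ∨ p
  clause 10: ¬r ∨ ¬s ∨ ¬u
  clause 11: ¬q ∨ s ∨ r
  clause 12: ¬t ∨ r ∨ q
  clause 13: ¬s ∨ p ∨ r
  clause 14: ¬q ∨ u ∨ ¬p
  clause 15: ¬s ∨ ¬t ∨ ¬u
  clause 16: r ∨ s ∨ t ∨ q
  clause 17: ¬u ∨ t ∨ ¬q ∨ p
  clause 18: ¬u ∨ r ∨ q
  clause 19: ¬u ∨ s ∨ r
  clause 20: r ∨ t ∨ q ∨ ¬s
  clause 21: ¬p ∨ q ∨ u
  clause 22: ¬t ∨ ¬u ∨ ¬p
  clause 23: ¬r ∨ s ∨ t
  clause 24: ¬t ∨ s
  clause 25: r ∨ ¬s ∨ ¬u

p: False, q: True, r: True, s: True, t: False, u: False

Suppose p = False.
Unit clause (q) forces q = True.
Suppose s = True.
Unit clause (r) forces r = True.
Unit clause (¬t) forces t = False.
Unit clause (¬u) forces u = False.
All clauses are satisfied.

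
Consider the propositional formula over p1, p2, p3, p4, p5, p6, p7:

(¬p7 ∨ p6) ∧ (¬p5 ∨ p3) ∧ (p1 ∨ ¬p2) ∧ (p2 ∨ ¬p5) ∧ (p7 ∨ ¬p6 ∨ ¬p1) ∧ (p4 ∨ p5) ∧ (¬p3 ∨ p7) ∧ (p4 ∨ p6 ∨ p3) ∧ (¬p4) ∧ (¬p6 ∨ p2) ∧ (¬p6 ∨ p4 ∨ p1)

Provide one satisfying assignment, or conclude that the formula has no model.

(¬p4) alone gives p4 = False.
(p5) alone gives p5 = True.
(p3) alone gives p3 = True.
(p2) alone gives p2 = True.
(p1) alone gives p1 = True.
(p7) alone gives p7 = True.
(p6) alone gives p6 = True.
This assignment satisfies each clause.

p1=True, p2=True, p3=True, p4=False, p5=True, p6=True, p7=True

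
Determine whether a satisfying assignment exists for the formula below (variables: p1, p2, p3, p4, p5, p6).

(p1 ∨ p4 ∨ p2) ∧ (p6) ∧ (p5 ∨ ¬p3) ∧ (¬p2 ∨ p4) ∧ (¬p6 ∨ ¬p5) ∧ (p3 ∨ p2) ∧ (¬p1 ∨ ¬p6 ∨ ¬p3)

Unit clause (p6) forces p6 = True.
Unit clause (¬p5) forces p5 = False.
Unit clause (¬p3) forces p3 = False.
Unit clause (p2) forces p2 = True.
Unit clause (p4) forces p4 = True.
All clauses hold; p1 can take either value.
A satisfying assignment: p1: True; p2: True; p3: False; p4: True; p5: False; p6: True.

Yes, satisfiable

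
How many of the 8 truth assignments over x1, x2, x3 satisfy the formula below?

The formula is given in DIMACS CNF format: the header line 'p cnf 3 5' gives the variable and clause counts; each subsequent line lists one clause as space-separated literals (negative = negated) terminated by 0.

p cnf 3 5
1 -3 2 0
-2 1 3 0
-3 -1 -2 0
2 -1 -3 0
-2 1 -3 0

3

There are 2^3 = 8 truth assignments over (x1, x2, x3).
Check each against the 5 clauses (columns in the order x1, x2, x3):
  F F F  ✓ satisfies all
  F F T  ✗ fails (x1 ∨ ¬x3 ∨ x2)
  F T F  ✗ fails (¬x2 ∨ x1 ∨ x3)
  F T T  ✗ fails (¬x2 ∨ x1 ∨ ¬x3)
  T F F  ✓ satisfies all
  T F T  ✗ fails (x2 ∨ ¬x1 ∨ ¬x3)
  T T F  ✓ satisfies all
  T T T  ✗ fails (¬x3 ∨ ¬x1 ∨ ¬x2)
3 of the 8 rows are models.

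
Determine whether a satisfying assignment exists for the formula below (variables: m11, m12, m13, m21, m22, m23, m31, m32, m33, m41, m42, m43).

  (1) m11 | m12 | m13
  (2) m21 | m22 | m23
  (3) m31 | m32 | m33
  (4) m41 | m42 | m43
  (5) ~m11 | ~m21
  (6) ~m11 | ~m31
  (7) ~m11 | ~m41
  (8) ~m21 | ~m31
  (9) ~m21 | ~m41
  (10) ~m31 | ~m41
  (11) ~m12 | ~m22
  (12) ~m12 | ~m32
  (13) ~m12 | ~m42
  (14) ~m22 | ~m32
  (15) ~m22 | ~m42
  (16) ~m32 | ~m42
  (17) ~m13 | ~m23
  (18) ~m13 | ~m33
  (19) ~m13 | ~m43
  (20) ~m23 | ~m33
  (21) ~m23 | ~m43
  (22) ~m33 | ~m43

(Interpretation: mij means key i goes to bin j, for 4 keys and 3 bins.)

No

Case m11 = 0:
Case m12 = 1:
(~m22) alone gives m22 = 0.
(~m32) alone gives m32 = 0.
(~m42) alone gives m42 = 0.
Case m21 = 1:
(~m31) alone gives m31 = 0.
(m33) alone gives m33 = 1.
(~m41) alone gives m41 = 0.
(m43) alone gives m43 = 1.
That conflicts with the unit clause (~m43).
Undo m21 and try m21 = 0.
(m23) alone gives m23 = 1.
(~m13) alone gives m13 = 0.
(~m33) alone gives m33 = 0.
(m31) alone gives m31 = 1.
(~m41) alone gives m41 = 0.
(m43) alone gives m43 = 1.
That conflicts with the unit clause (~m43).
Neither m21 = 1 nor m21 = 0 works.
Undo m12 and try m12 = 0.
(m13) alone gives m13 = 1.
(~m23) alone gives m23 = 0.
(~m33) alone gives m33 = 0.
(~m43) alone gives m43 = 0.
Case m21 = 1:
(~m31) alone gives m31 = 0.
(m32) alone gives m32 = 1.
(~m41) alone gives m41 = 0.
(m42) alone gives m42 = 1.
That conflicts with the unit clause (~m42).
Undo m21 and try m21 = 0.
(m22) alone gives m22 = 1.
(~m32) alone gives m32 = 0.
(m31) alone gives m31 = 1.
(~m41) alone gives m41 = 0.
(m42) alone gives m42 = 1.
That conflicts with the unit clause (~m42).
Neither m21 = 1 nor m21 = 0 works.
Neither m12 = 1 nor m12 = 0 works.
Undo m11 and try m11 = 1.
(~m21) alone gives m21 = 0.
(~m31) alone gives m31 = 0.
(~m41) alone gives m41 = 0.
Case m22 = 1:
(~m12) alone gives m12 = 0.
(~m32) alone gives m32 = 0.
(m33) alone gives m33 = 1.
(~m42) alone gives m42 = 0.
(m43) alone gives m43 = 1.
That conflicts with the unit clause (~m43).
Undo m22 and try m22 = 0.
(m23) alone gives m23 = 1.
(~m13) alone gives m13 = 0.
(~m33) alone gives m33 = 0.
(m32) alone gives m32 = 1.
(~m12) alone gives m12 = 0.
(~m42) alone gives m42 = 0.
(m43) alone gives m43 = 1.
That conflicts with the unit clause (~m43).
Neither m22 = 1 nor m22 = 0 works.
Neither m11 = 1 nor m11 = 0 works.
No assignment satisfies every clause.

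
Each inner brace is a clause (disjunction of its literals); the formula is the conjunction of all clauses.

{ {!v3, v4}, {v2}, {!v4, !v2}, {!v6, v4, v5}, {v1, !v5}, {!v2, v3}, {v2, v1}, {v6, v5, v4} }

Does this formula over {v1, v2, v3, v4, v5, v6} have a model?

Unsatisfiable

(v2) alone gives v2 = true.
(!v4) alone gives v4 = false.
(!v3) alone gives v3 = false.
Now (v3) is unsatisfied and unit — conflict.
No assignment satisfies every clause.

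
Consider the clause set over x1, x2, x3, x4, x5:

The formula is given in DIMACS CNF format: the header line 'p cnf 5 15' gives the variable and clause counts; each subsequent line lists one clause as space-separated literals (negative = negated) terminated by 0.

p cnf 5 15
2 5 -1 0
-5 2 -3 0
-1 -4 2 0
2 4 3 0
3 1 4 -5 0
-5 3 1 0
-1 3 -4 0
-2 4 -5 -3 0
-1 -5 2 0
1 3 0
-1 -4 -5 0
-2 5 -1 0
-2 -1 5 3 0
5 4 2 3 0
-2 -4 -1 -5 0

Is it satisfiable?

Satisfiable

Suppose x1 = False.
(x3) alone gives x3 = True.
Suppose x5 = False.
No clause remains; x2, x4 are free.
A satisfying assignment: x1 ↦ False,  x2 ↦ False,  x3 ↦ True,  x4 ↦ True,  x5 ↦ False.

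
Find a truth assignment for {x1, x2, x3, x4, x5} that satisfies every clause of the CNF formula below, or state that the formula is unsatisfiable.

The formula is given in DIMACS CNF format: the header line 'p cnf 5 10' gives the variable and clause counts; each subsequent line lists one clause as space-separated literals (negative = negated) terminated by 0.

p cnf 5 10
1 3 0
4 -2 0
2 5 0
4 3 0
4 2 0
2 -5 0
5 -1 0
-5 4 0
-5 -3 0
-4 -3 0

Case x1 = True:
Unit clause (x5) forces x5 = True.
Unit clause (x2) forces x2 = True.
Unit clause (x4) forces x4 = True.
Unit clause (¬x3) forces x3 = False.
Every clause now holds.

x1: True, x2: True, x3: False, x4: True, x5: True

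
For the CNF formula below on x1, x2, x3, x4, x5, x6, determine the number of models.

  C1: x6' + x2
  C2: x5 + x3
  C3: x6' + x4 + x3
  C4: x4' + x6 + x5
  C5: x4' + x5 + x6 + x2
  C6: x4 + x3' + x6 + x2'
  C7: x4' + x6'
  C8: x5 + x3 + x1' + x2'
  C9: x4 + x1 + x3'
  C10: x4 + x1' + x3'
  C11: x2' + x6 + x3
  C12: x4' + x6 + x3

6

There are 2^6 = 64 truth assignments over (x1, x2, x3, x4, x5, x6).
Split on x5. With x5 = 1, the clauses containing x5 are satisfied and x5' drops from the rest; 6 of the 2^5 = 32 assignments to the other variables satisfy what remains.
With x5 = 0, by the same count on the reduced clause set, 0 assignments work.
(One model: x1=F, x2=F, x3=F, x4=F, x5=T, x6=F.)
Total: 6 + 0 = 6.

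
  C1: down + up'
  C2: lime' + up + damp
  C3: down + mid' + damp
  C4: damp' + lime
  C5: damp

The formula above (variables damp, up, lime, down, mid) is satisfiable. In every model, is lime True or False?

Suppose lime = 0.
Unit clause (damp') forces damp = 0.
That conflicts with the unit clause (damp).
So every satisfying assignment has lime = True.

True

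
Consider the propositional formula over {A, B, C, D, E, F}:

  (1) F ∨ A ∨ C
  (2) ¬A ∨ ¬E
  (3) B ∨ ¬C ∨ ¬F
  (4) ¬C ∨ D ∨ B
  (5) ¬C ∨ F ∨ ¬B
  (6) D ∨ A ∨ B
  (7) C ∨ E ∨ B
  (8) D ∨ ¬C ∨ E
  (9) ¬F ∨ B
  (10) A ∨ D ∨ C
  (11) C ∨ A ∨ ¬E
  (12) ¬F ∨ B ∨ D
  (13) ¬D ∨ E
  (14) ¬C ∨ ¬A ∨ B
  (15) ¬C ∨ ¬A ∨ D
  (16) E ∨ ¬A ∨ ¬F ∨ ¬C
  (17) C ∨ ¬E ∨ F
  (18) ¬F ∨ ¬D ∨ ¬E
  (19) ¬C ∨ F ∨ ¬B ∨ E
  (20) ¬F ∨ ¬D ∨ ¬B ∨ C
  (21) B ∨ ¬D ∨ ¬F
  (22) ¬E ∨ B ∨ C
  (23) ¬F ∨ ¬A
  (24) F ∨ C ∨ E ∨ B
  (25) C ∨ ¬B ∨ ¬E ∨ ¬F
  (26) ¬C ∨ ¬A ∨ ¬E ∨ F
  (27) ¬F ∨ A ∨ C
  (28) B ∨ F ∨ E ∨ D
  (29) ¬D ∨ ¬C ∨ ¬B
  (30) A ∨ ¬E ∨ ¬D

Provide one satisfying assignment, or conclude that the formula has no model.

A: True, B: True, C: False, D: False, E: False, F: False

Branch on A: set A = True.
The clause (¬E) is unit, so E = False.
The clause (¬D) is unit, so D = False.
The clause (¬C) is unit, so C = False.
The clause (B) is unit, so B = True.
The clause (¬F) is unit, so F = False.
Every clause now holds.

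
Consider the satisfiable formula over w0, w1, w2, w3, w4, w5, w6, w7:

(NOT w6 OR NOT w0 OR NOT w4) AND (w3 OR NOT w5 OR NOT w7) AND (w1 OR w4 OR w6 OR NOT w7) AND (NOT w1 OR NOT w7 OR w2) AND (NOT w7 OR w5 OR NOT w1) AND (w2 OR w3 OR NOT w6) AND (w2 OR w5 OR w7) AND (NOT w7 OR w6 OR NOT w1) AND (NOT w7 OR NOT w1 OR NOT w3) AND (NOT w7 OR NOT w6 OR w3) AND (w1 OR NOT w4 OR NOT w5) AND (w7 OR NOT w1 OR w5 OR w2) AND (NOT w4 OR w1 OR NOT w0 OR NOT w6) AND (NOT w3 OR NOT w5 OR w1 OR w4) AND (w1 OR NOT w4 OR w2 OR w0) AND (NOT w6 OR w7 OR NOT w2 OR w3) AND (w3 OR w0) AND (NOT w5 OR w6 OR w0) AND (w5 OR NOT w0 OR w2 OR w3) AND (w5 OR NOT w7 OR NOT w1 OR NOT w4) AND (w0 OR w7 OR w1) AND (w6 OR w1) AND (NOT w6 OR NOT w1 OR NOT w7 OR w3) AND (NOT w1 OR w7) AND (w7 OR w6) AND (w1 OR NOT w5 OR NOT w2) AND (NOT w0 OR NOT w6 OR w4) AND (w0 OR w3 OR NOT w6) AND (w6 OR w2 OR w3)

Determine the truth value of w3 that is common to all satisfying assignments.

True

Suppose w3 = false.
(w0) alone gives w0 = true.
Branch on w6: set w6 = false.
(w1) alone gives w1 = true.
(NOT w7) alone gives w7 = false.
But (w7) is also a unit clause — contradiction.
Undo w6 and try w6 = true.
(NOT w4) alone gives w4 = false.
But (w4) is also a unit clause — contradiction.
Both values of w6 lead to a conflict.
So every satisfying assignment has w3 = True.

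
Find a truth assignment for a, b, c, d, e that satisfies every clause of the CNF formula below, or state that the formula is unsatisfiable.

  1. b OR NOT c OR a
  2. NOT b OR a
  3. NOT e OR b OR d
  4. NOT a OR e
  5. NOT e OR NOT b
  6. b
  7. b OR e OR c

(b) alone gives b = true.
(a) alone gives a = true.
(e) alone gives e = true.
But (NOT e) is also a unit clause — contradiction.

UNSATISFIABLE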